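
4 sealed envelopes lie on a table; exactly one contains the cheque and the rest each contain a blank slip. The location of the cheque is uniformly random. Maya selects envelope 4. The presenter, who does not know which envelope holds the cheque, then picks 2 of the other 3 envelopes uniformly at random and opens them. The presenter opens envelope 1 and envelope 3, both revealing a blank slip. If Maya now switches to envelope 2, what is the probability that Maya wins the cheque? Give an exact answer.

Because the presenter chose which envelopes to open without knowing where the cheque is, the choice is independent of the prize location. Learning that none of the 2 opened envelopes holds the cheque simply rules out those 2 locations and leaves the remaining 2 envelopes still equally likely by symmetry.
So P(the cheque in envelope 2) = 1/2.

1/2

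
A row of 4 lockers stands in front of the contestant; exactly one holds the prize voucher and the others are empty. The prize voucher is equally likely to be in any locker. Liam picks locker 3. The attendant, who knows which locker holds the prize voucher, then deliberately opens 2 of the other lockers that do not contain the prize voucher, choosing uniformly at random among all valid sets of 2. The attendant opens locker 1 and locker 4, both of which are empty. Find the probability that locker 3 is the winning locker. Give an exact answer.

Condition on the true location of the prize voucher.
If it is in either of lockers 1 and 4 (prior 1/4 each): that locker was opened and seen not to hold the prize — ruled out; weight (1/4)·0 = 0 each.
If it is in locker 2 (prior 1/4): the attendant has no choice, probability 1; weight (1/4)·1 = 1/4.
If it is in locker 3 (prior 1/4): the attendant has 3 equally likely choices, so probability 1/3; weight (1/4)·(1/3) = 1/12.
The weights sum to 1/3.
So P(the prize voucher in locker 3 | the attendant opened locker 1 and locker 4) = (1/12) / (1/3) = 1/4.

1/4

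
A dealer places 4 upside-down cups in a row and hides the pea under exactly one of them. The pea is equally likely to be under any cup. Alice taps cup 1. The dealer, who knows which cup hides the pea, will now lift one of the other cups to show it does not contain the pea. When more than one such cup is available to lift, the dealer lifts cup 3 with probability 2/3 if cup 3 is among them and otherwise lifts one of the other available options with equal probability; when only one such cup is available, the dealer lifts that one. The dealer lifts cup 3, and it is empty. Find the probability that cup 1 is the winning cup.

1/3

Consider each possible location of the pea in turn.
If it is under any of cups 1, 2, and 4 (prior 1/4 each): cup 3 is available, opened with probability 2/3; weight (1/4)·(2/3) = 1/6 each.
If it is under cup 3 (prior 1/4): the dealer opened cup 3, so this case is ruled out; weight (1/4)·0 = 0.
The weights sum to 1/2.
So P(the pea under cup 1 | the dealer opened cup 3) = (1/6) / (1/2) = 1/3.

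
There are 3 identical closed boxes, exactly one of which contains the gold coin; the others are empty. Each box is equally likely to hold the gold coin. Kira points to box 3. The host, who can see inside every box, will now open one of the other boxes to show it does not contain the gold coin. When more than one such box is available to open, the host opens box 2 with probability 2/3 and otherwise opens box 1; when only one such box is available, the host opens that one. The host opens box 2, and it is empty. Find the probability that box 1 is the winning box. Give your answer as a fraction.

Condition on the true location of the gold coin.
If it is in box 1 (prior 1/3): only box 2 is available, probability 1; weight (1/3)·1 = 1/3.
If it is in box 2 (prior 1/3): the host opened box 2, so this case is ruled out; weight (1/3)·0 = 0.
If it is in box 3 (prior 1/3): box 2 is available, opened with probability 2/3; weight (1/3)·(2/3) = 2/9.
The weights sum to 5/9.
So P(the gold coin in box 1 | the host opened box 2) = (1/3) / (5/9) = 3/5.

3/5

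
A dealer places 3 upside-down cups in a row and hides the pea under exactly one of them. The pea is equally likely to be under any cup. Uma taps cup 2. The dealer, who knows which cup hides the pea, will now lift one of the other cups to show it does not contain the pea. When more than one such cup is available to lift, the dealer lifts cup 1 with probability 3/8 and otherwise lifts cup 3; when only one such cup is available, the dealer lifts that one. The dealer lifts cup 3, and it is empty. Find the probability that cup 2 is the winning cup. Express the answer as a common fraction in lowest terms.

Apply Bayes' rule, conditioning on where the pea actually is.
If it is under cup 1 (prior 1/3): only cup 3 is available, probability 1; weight (1/3)·1 = 1/3.
If it is under cup 2 (prior 1/3): cup 1 is available but not opened, probability 5/8; weight (1/3)·(5/8) = 5/24.
If it is under cup 3 (prior 1/3): the dealer opened cup 3, so this case is ruled out; weight (1/3)·0 = 0.
The weights sum to 13/24.
So P(the pea under cup 2 | the dealer opened cup 3) = (5/24) / (13/24) = 5/13.

5/13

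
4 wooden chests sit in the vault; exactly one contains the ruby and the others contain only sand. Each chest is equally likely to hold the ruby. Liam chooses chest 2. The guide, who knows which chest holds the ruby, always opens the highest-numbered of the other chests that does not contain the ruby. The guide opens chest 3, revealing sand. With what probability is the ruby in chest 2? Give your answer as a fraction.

0

Apply Bayes' rule, conditioning on where the ruby actually is.
If it is in either of chests 1 and 2 (prior 1/4 each): the guide would have opened chest 4 instead, probability 0; weight (1/4)·0 = 0 each.
If it is in chest 3 (prior 1/4): the guide opened chest 3, so this case is ruled out; weight (1/4)·0 = 0.
If it is in chest 4 (prior 1/4): chest 3 is the highest-numbered option available, probability 1; weight (1/4)·1 = 1/4.
The weights sum to 1/4.
So P(the ruby in chest 2 | the guide opened chest 3) = 0 / (1/4) = 0.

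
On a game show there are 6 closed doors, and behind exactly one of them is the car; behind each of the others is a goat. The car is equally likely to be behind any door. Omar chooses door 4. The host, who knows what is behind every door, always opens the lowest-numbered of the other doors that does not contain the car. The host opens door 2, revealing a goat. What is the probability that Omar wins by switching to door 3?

Apply Bayes' rule, conditioning on where the car actually is.
If it is behind door 1 (prior 1/6): door 2 is the lowest-numbered option available, probability 1; weight (1/6)·1 = 1/6.
If it is behind door 2 (prior 1/6): the host opened door 2, so this case is ruled out; weight (1/6)·0 = 0.
If it is behind any of doors 3, 4, 5, and 6 (prior 1/6 each): the host would have opened door 1 instead, probability 0; weight (1/6)·0 = 0 each.
The weights sum to 1/6.
So P(the car behind door 3 | the host opened door 2) = 0 / (1/6) = 0.

0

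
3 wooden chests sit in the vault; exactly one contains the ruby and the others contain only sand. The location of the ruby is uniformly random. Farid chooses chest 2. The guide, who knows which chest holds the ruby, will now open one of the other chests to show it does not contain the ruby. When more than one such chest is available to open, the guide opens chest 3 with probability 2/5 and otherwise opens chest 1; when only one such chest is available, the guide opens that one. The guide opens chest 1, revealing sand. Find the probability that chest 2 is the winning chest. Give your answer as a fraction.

3/8

Consider each possible location of the ruby in turn.
If it is in chest 1 (prior 1/3): the guide opened chest 1, so this case is ruled out; weight (1/3)·0 = 0.
If it is in chest 2 (prior 1/3): chest 3 is available but not opened, probability 3/5; weight (1/3)·(3/5) = 1/5.
If it is in chest 3 (prior 1/3): only chest 1 is available, probability 1; weight (1/3)·1 = 1/3.
The weights sum to 8/15.
So P(the ruby in chest 2 | the guide opened chest 1) = (1/5) / (8/15) = 3/8.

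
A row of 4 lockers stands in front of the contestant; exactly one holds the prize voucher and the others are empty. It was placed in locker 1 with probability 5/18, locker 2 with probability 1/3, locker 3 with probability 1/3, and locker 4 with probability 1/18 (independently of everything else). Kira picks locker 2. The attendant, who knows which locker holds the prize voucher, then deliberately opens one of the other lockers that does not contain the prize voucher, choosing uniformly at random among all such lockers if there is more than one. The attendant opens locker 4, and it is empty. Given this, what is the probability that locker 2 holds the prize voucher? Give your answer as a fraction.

Apply Bayes' rule, conditioning on where the prize voucher actually is.
If it is in locker 1 (prior 5/18): the attendant has 2 equally likely choices, so probability 1/2; weight (5/18)·(1/2) = 5/36.
If it is in locker 2 (prior 1/3): the attendant has 3 equally likely choices, so probability 1/3; weight (1/3)·(1/3) = 1/9.
If it is in locker 3 (prior 1/3): the attendant has 2 equally likely choices, so probability 1/2; weight (1/3)·(1/2) = 1/6.
If it is in locker 4 (prior 1/18): the attendant opened locker 4, so this case is ruled out; weight (1/18)·0 = 0.
The weights sum to 5/12.
So P(the prize voucher in locker 2 | the attendant opened locker 4) = (1/9) / (5/12) = 4/15.

4/15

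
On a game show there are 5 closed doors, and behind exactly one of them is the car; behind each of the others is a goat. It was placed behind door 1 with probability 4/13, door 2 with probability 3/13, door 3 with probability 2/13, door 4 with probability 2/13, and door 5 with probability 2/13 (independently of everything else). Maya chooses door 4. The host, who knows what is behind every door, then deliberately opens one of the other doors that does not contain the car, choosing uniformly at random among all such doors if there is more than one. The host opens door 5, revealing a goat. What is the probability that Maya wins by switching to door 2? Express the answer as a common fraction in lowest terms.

Condition on the true location of the car.
If it is behind door 1 (prior 4/13): the host has 3 equally likely choices, so probability 1/3; weight (4/13)·(1/3) = 4/39.
If it is behind door 2 (prior 3/13): the host has 3 equally likely choices, so probability 1/3; weight (3/13)·(1/3) = 1/13.
If it is behind door 3 (prior 2/13): the host has 3 equally likely choices, so probability 1/3; weight (2/13)·(1/3) = 2/39.
If it is behind door 4 (prior 2/13): the host has 4 equally likely choices, so probability 1/4; weight (2/13)·(1/4) = 1/26.
If it is behind door 5 (prior 2/13): the host opened door 5, so this case is ruled out; weight (2/13)·0 = 0.
The weights sum to 7/26.
So P(the car behind door 2 | the host opened door 5) = (1/13) / (7/26) = 2/7.

2/7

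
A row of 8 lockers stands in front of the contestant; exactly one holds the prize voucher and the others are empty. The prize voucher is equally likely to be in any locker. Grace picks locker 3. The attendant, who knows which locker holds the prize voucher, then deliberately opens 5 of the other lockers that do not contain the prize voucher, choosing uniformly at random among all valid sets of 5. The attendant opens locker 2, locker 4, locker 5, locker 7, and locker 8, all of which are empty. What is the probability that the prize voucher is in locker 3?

1/8

Apply Bayes' rule, conditioning on where the prize voucher actually is.
If it is in either of lockers 1 and 6 (prior 1/8 each): the attendant has 6 equally likely choices, so probability 1/6; weight (1/8)·(1/6) = 1/48 each.
If it is in any of lockers 2, 4, 5, 7, and 8 (prior 1/8 each): that locker was opened and seen not to hold the prize — ruled out; weight (1/8)·0 = 0 each.
If it is in locker 3 (prior 1/8): the attendant has 21 equally likely choices, so probability 1/21; weight (1/8)·(1/21) = 1/168.
The weights sum to 1/21.
So P(the prize voucher in locker 3 | the attendant opened locker 2, locker 4, locker 5, locker 7, and locker 8) = (1/168) / (1/21) = 1/8.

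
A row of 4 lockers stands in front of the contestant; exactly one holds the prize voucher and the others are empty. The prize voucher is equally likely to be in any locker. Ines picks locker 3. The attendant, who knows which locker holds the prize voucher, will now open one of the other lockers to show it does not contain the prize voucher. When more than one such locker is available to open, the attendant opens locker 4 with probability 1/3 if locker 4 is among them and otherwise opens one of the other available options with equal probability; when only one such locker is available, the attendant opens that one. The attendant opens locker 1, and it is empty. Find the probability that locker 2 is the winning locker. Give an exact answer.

Condition on the true location of the prize voucher.
If it is in locker 1 (prior 1/4): the attendant opened locker 1, so this case is ruled out; weight (1/4)·0 = 0.
If it is in locker 2 (prior 1/4): locker 4 is available but not opened, probability 2/3; weight (1/4)·(2/3) = 1/6.
If it is in locker 3 (prior 1/4): locker 4 is available but not opened; locker 1 gets probability (1 − 1/3)/2 = 1/3; weight (1/4)·(1/3) = 1/12.
If it is in locker 4 (prior 1/4): locker 4 holds the prize so is unavailable; the attendant chooses uniformly among the 2 others, probability 1/2; weight (1/4)·(1/2) = 1/8.
The weights sum to 3/8.
So P(the prize voucher in locker 2 | the attendant opened locker 1) = (1/6) / (3/8) = 4/9.

4/9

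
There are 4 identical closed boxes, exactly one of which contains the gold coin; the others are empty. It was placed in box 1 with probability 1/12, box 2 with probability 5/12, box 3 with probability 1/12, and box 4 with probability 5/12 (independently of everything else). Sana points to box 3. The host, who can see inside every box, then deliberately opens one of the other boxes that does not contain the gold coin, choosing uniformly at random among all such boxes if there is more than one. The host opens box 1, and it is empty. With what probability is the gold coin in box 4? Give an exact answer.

15/32

Apply Bayes' rule, conditioning on where the gold coin actually is.
If it is in box 1 (prior 1/12): the host opened box 1, so this case is ruled out; weight (1/12)·0 = 0.
If it is in either of boxes 2 and 4 (prior 5/12 each): the host has 2 equally likely choices, so probability 1/2; weight (5/12)·(1/2) = 5/24 each.
If it is in box 3 (prior 1/12): the host has 3 equally likely choices, so probability 1/3; weight (1/12)·(1/3) = 1/36.
The weights sum to 4/9.
So P(the gold coin in box 4 | the host opened box 1) = (5/24) / (4/9) = 15/32.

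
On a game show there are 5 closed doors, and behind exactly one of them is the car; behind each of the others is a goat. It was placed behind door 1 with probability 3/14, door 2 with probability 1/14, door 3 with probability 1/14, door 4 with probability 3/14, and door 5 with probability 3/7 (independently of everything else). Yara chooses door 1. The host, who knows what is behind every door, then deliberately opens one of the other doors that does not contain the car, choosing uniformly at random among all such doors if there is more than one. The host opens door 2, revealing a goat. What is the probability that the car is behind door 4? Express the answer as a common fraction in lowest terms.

12/49

Consider each possible location of the car in turn.
If it is behind door 1 (prior 3/14): the host has 4 equally likely choices, so probability 1/4; weight (3/14)·(1/4) = 3/56.
If it is behind door 2 (prior 1/14): the host opened door 2, so this case is ruled out; weight (1/14)·0 = 0.
If it is behind door 3 (prior 1/14): the host has 3 equally likely choices, so probability 1/3; weight (1/14)·(1/3) = 1/42.
If it is behind door 4 (prior 3/14): the host has 3 equally likely choices, so probability 1/3; weight (3/14)·(1/3) = 1/14.
If it is behind door 5 (prior 3/7): the host has 3 equally likely choices, so probability 1/3; weight (3/7)·(1/3) = 1/7.
The weights sum to 7/24.
So P(the car behind door 4 | the host opened door 2) = (1/14) / (7/24) = 12/49.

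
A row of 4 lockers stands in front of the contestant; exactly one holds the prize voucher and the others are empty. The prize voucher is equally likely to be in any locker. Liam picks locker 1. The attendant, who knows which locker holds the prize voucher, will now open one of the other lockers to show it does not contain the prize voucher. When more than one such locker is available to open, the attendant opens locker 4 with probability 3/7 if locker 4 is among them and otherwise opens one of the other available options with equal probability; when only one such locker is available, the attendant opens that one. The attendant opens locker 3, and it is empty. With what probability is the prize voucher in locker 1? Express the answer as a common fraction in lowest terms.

Condition on the true location of the prize voucher.
If it is in locker 1 (prior 1/4): locker 4 is available but not opened; locker 3 gets probability (1 − 3/7)/2 = 2/7; weight (1/4)·(2/7) = 1/14.
If it is in locker 2 (prior 1/4): locker 4 is available but not opened, probability 4/7; weight (1/4)·(4/7) = 1/7.
If it is in locker 3 (prior 1/4): the attendant opened locker 3, so this case is ruled out; weight (1/4)·0 = 0.
If it is in locker 4 (prior 1/4): locker 4 holds the prize so is unavailable; the attendant chooses uniformly among the 2 others, probability 1/2; weight (1/4)·(1/2) = 1/8.
The weights sum to 19/56.
So P(the prize voucher in locker 1 | the attendant opened locker 3) = (1/14) / (19/56) = 4/19.

4/19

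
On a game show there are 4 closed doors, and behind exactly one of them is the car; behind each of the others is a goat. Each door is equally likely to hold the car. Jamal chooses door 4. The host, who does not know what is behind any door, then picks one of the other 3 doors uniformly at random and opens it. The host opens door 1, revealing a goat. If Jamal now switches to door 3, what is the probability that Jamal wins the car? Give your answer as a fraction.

1/3

Consider each possible location of the car in turn.
If it is behind door 1 (prior 1/4): the host opened door 1, so this case is ruled out; weight (1/4)·0 = 0.
If it is behind any of doors 2, 3, and 4 (prior 1/4 each): the host picks door 1 with probability 1/3 regardless, and it is not the prize; weight (1/4)·(1/3) = 1/12 each.
The weights sum to 1/4.
So P(the car behind door 3 | the host opened door 1) = (1/12) / (1/4) = 1/3.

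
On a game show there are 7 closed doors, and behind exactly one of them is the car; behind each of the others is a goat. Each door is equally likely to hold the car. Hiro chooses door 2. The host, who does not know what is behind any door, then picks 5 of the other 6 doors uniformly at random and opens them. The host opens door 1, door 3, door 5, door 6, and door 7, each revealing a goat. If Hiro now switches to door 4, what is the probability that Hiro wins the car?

1/2

Condition on the true location of the car.
If it is behind any of doors 1, 3, 5, 6, and 7 (prior 1/7 each): that door was opened and seen not to hold the prize — ruled out; weight (1/7)·0 = 0 each.
If it is behind either of doors 2 and 4 (prior 1/7 each): the host picks exactly this set with probability 1/6 regardless, and none is the prize; weight (1/7)·(1/6) = 1/42 each.
The weights sum to 1/21.
So P(the car behind door 4 | the host opened door 1, door 3, door 5, door 6, and door 7) = (1/42) / (1/21) = 1/2.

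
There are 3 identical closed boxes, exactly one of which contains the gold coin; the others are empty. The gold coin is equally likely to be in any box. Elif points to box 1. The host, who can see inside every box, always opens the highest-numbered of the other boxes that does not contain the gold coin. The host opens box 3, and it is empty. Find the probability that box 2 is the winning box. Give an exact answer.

Apply Bayes' rule, conditioning on where the gold coin actually is.
If it is in either of boxes 1 and 2 (prior 1/3 each): box 3 is the highest-numbered option available, probability 1; weight (1/3)·1 = 1/3 each.
If it is in box 3 (prior 1/3): the host opened box 3, so this case is ruled out; weight (1/3)·0 = 0.
The weights sum to 2/3.
So P(the gold coin in box 2 | the host opened box 3) = (1/3) / (2/3) = 1/2.

1/2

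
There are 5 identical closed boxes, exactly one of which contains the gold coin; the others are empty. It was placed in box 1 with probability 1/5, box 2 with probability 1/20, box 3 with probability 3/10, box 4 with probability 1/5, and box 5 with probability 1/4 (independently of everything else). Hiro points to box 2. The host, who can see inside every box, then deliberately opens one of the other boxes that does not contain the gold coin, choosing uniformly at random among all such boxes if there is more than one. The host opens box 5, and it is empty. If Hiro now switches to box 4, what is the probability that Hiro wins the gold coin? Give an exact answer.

Apply Bayes' rule, conditioning on where the gold coin actually is.
If it is in either of boxes 1 and 4 (prior 1/5 each): the host has 3 equally likely choices, so probability 1/3; weight (1/5)·(1/3) = 1/15 each.
If it is in box 2 (prior 1/20): the host has 4 equally likely choices, so probability 1/4; weight (1/20)·(1/4) = 1/80.
If it is in box 3 (prior 3/10): the host has 3 equally likely choices, so probability 1/3; weight (3/10)·(1/3) = 1/10.
If it is in box 5 (prior 1/4): the host opened box 5, so this case is ruled out; weight (1/4)·0 = 0.
The weights sum to 59/240.
So P(the gold coin in box 4 | the host opened box 5) = (1/15) / (59/240) = 16/59.

16/59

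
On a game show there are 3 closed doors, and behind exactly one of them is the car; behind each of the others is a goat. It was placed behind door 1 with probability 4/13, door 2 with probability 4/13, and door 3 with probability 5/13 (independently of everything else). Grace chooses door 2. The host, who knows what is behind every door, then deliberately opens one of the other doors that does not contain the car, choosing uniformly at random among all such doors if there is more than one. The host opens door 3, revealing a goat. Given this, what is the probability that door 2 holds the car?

1/3

Condition on the true location of the car.
If it is behind door 1 (prior 4/13): the host has no choice, probability 1; weight (4/13)·1 = 4/13.
If it is behind door 2 (prior 4/13): the host has 2 equally likely choices, so probability 1/2; weight (4/13)·(1/2) = 2/13.
If it is behind door 3 (prior 5/13): the host opened door 3, so this case is ruled out; weight (5/13)·0 = 0.
The weights sum to 6/13.
So P(the car behind door 2 | the host opened door 3) = (2/13) / (6/13) = 1/3.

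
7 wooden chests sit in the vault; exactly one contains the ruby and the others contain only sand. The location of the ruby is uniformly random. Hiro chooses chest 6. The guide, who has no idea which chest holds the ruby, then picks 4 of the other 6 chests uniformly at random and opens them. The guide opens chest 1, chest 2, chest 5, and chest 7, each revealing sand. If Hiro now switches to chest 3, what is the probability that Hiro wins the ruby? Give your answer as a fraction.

1/3

Because the guide chose which chests to open without knowing where the ruby is, the choice is independent of the prize location. Learning that none of the 4 opened chests holds the ruby simply rules out those 4 locations and leaves the remaining 3 chests still equally likely by symmetry.
So P(the ruby in chest 3) = 1/3.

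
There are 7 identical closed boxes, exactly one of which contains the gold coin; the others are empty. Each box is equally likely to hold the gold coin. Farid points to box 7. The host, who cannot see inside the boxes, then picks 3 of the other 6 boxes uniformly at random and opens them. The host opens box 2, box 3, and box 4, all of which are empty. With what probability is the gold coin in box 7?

Apply Bayes' rule, conditioning on where the gold coin actually is.
If it is in any of boxes 1, 5, 6, and 7 (prior 1/7 each): the host picks exactly this set with probability 1/20 regardless, and none is the prize; weight (1/7)·(1/20) = 1/140 each.
If it is in any of boxes 2, 3, and 4 (prior 1/7 each): that box was opened and seen not to hold the prize — ruled out; weight (1/7)·0 = 0 each.
The weights sum to 1/35.
So P(the gold coin in box 7 | the host opened box 2, box 3, and box 4) = (1/140) / (1/35) = 1/4.

1/4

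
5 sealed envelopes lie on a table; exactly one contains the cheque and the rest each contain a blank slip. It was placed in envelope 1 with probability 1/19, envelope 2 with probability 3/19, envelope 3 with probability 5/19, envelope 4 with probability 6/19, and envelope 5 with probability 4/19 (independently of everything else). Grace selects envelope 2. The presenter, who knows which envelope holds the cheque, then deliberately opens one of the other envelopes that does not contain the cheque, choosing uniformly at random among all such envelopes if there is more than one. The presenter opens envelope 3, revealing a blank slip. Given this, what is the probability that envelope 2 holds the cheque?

Condition on the true location of the cheque.
If it is in envelope 1 (prior 1/19): the presenter has 3 equally likely choices, so probability 1/3; weight (1/19)·(1/3) = 1/57.
If it is in envelope 2 (prior 3/19): the presenter has 4 equally likely choices, so probability 1/4; weight (3/19)·(1/4) = 3/76.
If it is in envelope 3 (prior 5/19): the presenter opened envelope 3, so this case is ruled out; weight (5/19)·0 = 0.
If it is in envelope 4 (prior 6/19): the presenter has 3 equally likely choices, so probability 1/3; weight (6/19)·(1/3) = 2/19.
If it is in envelope 5 (prior 4/19): the presenter has 3 equally likely choices, so probability 1/3; weight (4/19)·(1/3) = 4/57.
The weights sum to 53/228.
So P(the cheque in envelope 2 | the presenter opened envelope 3) = (3/76) / (53/228) = 9/53.

9/53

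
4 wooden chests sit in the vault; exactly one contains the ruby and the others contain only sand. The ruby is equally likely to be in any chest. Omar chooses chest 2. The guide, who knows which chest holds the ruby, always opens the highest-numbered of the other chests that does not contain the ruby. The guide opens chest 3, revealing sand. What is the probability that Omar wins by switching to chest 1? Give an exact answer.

Apply Bayes' rule, conditioning on where the ruby actually is.
If it is in either of chests 1 and 2 (prior 1/4 each): the guide would have opened chest 4 instead, probability 0; weight (1/4)·0 = 0 each.
If it is in chest 3 (prior 1/4): the guide opened chest 3, so this case is ruled out; weight (1/4)·0 = 0.
If it is in chest 4 (prior 1/4): chest 3 is the highest-numbered option available, probability 1; weight (1/4)·1 = 1/4.
The weights sum to 1/4.
So P(the ruby in chest 1 | the guide opened chest 3) = 0 / (1/4) = 0.

0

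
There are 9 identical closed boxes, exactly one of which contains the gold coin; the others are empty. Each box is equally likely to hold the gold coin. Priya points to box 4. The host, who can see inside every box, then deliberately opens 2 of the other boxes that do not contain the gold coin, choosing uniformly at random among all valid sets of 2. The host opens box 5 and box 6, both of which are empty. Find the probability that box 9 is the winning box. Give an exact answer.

Condition on the true location of the gold coin.
If it is in any of boxes 1, 2, 3, 7, 8, and 9 (prior 1/9 each): the host has 21 equally likely choices, so probability 1/21; weight (1/9)·(1/21) = 1/189 each.
If it is in box 4 (prior 1/9): the host has 28 equally likely choices, so probability 1/28; weight (1/9)·(1/28) = 1/252.
If it is in either of boxes 5 and 6 (prior 1/9 each): that box was opened and seen not to hold the prize — ruled out; weight (1/9)·0 = 0 each.
The weights sum to 1/28.
So P(the gold coin in box 9 | the host opened box 5 and box 6) = (1/189) / (1/28) = 4/27.

4/27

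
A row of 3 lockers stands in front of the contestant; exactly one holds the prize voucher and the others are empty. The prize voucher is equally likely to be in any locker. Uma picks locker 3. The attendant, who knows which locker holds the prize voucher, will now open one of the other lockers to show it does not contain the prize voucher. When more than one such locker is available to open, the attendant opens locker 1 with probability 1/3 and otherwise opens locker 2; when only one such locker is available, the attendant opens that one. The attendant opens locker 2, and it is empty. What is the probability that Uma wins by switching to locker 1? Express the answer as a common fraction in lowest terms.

3/5

Apply Bayes' rule, conditioning on where the prize voucher actually is.
If it is in locker 1 (prior 1/3): only locker 2 is available, probability 1; weight (1/3)·1 = 1/3.
If it is in locker 2 (prior 1/3): the attendant opened locker 2, so this case is ruled out; weight (1/3)·0 = 0.
If it is in locker 3 (prior 1/3): locker 1 is available but not opened, probability 2/3; weight (1/3)·(2/3) = 2/9.
The weights sum to 5/9.
So P(the prize voucher in locker 1 | the attendant opened locker 2) = (1/3) / (5/9) = 3/5.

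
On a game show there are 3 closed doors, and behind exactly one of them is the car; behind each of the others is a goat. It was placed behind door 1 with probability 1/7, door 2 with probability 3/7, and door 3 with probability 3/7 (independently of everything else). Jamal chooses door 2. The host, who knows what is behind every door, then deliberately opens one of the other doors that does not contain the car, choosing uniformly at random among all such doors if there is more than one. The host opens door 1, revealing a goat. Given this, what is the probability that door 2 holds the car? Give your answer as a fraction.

Condition on the true location of the car.
If it is behind door 1 (prior 1/7): the host opened door 1, so this case is ruled out; weight (1/7)·0 = 0.
If it is behind door 2 (prior 3/7): the host has 2 equally likely choices, so probability 1/2; weight (3/7)·(1/2) = 3/14.
If it is behind door 3 (prior 3/7): the host has no choice, probability 1; weight (3/7)·1 = 3/7.
The weights sum to 9/14.
So P(the car behind door 2 | the host opened door 1) = (3/14) / (9/14) = 1/3.

1/3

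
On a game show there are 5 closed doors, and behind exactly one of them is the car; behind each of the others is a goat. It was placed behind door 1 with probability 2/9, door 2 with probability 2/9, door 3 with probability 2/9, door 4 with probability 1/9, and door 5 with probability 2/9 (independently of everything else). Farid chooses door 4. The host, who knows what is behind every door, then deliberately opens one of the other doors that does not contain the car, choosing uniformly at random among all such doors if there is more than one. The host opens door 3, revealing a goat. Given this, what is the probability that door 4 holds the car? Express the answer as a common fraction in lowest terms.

Apply Bayes' rule, conditioning on where the car actually is.
If it is behind any of doors 1, 2, and 5 (prior 2/9 each): the host has 3 equally likely choices, so probability 1/3; weight (2/9)·(1/3) = 2/27 each.
If it is behind door 3 (prior 2/9): the host opened door 3, so this case is ruled out; weight (2/9)·0 = 0.
If it is behind door 4 (prior 1/9): the host has 4 equally likely choices, so probability 1/4; weight (1/9)·(1/4) = 1/36.
The weights sum to 1/4.
So P(the car behind door 4 | the host opened door 3) = (1/36) / (1/4) = 1/9.

1/9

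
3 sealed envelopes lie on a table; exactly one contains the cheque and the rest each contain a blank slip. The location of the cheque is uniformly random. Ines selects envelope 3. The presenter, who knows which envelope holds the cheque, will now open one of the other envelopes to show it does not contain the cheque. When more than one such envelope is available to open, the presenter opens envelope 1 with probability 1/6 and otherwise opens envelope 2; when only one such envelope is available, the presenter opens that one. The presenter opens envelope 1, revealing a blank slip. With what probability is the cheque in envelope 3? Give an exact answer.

1/7

Condition on the true location of the cheque.
If it is in envelope 1 (prior 1/3): the presenter opened envelope 1, so this case is ruled out; weight (1/3)·0 = 0.
If it is in envelope 2 (prior 1/3): only envelope 1 is available, probability 1; weight (1/3)·1 = 1/3.
If it is in envelope 3 (prior 1/3): envelope 1 is available, opened with probability 1/6; weight (1/3)·(1/6) = 1/18.
The weights sum to 7/18.
So P(the cheque in envelope 3 | the presenter opened envelope 1) = (1/18) / (7/18) = 1/7.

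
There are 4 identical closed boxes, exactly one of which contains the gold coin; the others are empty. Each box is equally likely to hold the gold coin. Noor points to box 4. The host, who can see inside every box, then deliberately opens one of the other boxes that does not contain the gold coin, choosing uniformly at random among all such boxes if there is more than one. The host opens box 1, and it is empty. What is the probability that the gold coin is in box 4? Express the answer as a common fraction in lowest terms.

1/4

Condition on the true location of the gold coin.
If it is in box 1 (prior 1/4): the host opened box 1, so this case is ruled out; weight (1/4)·0 = 0.
If it is in either of boxes 2 and 3 (prior 1/4 each): the host has 2 equally likely choices, so probability 1/2; weight (1/4)·(1/2) = 1/8 each.
If it is in box 4 (prior 1/4): the host has 3 equally likely choices, so probability 1/3; weight (1/4)·(1/3) = 1/12.
The weights sum to 1/3.
So P(the gold coin in box 4 | the host opened box 1) = (1/12) / (1/3) = 1/4.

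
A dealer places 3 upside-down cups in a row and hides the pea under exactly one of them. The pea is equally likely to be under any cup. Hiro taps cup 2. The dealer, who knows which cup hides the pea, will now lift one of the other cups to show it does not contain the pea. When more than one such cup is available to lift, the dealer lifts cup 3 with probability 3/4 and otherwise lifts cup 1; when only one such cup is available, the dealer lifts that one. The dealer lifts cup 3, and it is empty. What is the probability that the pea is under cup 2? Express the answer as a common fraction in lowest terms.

Consider each possible location of the pea in turn.
If it is under cup 1 (prior 1/3): only cup 3 is available, probability 1; weight (1/3)·1 = 1/3.
If it is under cup 2 (prior 1/3): cup 3 is available, opened with probability 3/4; weight (1/3)·(3/4) = 1/4.
If it is under cup 3 (prior 1/3): the dealer opened cup 3, so this case is ruled out; weight (1/3)·0 = 0.
The weights sum to 7/12.
So P(the pea under cup 2 | the dealer opened cup 3) = (1/4) / (7/12) = 3/7.

3/7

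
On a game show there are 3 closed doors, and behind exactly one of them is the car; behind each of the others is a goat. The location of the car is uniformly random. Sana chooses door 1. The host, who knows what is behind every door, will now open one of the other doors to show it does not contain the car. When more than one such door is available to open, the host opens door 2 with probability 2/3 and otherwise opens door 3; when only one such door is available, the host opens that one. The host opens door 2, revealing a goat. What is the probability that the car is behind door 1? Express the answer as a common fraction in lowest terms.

2/5

Consider each possible location of the car in turn.
If it is behind door 1 (prior 1/3): door 2 is available, opened with probability 2/3; weight (1/3)·(2/3) = 2/9.
If it is behind door 2 (prior 1/3): the host opened door 2, so this case is ruled out; weight (1/3)·0 = 0.
If it is behind door 3 (prior 1/3): only door 2 is available, probability 1; weight (1/3)·1 = 1/3.
The weights sum to 5/9.
So P(the car behind door 1 | the host opened door 2) = (2/9) / (5/9) = 2/5.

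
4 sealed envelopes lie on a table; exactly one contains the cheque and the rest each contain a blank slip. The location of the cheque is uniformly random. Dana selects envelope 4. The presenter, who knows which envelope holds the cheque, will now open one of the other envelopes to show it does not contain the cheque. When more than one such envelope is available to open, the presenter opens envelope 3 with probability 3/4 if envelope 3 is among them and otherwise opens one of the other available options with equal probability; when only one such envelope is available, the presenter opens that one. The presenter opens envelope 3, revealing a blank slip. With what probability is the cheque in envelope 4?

1/3

Condition on the true location of the cheque.
If it is in any of envelopes 1, 2, and 4 (prior 1/4 each): envelope 3 is available, opened with probability 3/4; weight (1/4)·(3/4) = 3/16 each.
If it is in envelope 3 (prior 1/4): the presenter opened envelope 3, so this case is ruled out; weight (1/4)·0 = 0.
The weights sum to 9/16.
So P(the cheque in envelope 4 | the presenter opened envelope 3) = (3/16) / (9/16) = 1/3.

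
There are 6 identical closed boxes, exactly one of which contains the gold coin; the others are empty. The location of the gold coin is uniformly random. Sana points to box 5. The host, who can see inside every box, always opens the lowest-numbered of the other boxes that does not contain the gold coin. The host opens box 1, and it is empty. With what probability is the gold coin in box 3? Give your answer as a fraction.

1/5

Apply Bayes' rule, conditioning on where the gold coin actually is.
If it is in box 1 (prior 1/6): the host opened box 1, so this case is ruled out; weight (1/6)·0 = 0.
If it is in any of boxes 2, 3, 4, 5, and 6 (prior 1/6 each): box 1 is the lowest-numbered option available, probability 1; weight (1/6)·1 = 1/6 each.
The weights sum to 5/6.
So P(the gold coin in box 3 | the host opened box 1) = (1/6) / (5/6) = 1/5.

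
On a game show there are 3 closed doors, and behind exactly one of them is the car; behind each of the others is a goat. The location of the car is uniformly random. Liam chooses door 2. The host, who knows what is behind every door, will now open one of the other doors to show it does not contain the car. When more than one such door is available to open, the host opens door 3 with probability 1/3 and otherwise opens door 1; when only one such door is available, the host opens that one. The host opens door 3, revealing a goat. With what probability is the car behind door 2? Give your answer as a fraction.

1/4

Apply Bayes' rule, conditioning on where the car actually is.
If it is behind door 1 (prior 1/3): only door 3 is available, probability 1; weight (1/3)·1 = 1/3.
If it is behind door 2 (prior 1/3): door 3 is available, opened with probability 1/3; weight (1/3)·(1/3) = 1/9.
If it is behind door 3 (prior 1/3): the host opened door 3, so this case is ruled out; weight (1/3)·0 = 0.
The weights sum to 4/9.
So P(the car behind door 2 | the host opened door 3) = (1/9) / (4/9) = 1/4.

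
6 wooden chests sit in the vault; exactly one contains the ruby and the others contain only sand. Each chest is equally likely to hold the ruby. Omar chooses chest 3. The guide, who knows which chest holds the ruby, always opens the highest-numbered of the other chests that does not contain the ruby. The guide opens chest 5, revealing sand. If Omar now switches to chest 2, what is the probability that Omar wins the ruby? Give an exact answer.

0

Consider each possible location of the ruby in turn.
If it is in any of chests 1, 2, 3, and 4 (prior 1/6 each): the guide would have opened chest 6 instead, probability 0; weight (1/6)·0 = 0 each.
If it is in chest 5 (prior 1/6): the guide opened chest 5, so this case is ruled out; weight (1/6)·0 = 0.
If it is in chest 6 (prior 1/6): chest 5 is the highest-numbered option available, probability 1; weight (1/6)·1 = 1/6.
The weights sum to 1/6.
So P(the ruby in chest 2 | the guide opened chest 5) = 0 / (1/6) = 0.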